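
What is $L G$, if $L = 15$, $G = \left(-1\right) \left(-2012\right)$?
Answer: $30180$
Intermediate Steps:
$G = 2012$
$L G = 15 \cdot 2012 = 30180$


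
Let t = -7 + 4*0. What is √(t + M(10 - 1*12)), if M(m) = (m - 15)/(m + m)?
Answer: I*√11/2 ≈ 1.6583*I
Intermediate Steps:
M(m) = (-15 + m)/(2*m) (M(m) = (-15 + m)/((2*m)) = (-15 + m)*(1/(2*m)) = (-15 + m)/(2*m))
t = -7 (t = -7 + 0 = -7)
√(t + M(10 - 1*12)) = √(-7 + (-15 + (10 - 1*12))/(2*(10 - 1*12))) = √(-7 + (-15 + (10 - 12))/(2*(10 - 12))) = √(-7 + (½)*(-15 - 2)/(-2)) = √(-7 + (½)*(-½)*(-17)) = √(-7 + 17/4) = √(-11/4) = I*√11/2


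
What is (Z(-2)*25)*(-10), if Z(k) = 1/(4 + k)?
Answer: -125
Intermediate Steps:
(Z(-2)*25)*(-10) = (25/(4 - 2))*(-10) = (25/2)*(-10) = -125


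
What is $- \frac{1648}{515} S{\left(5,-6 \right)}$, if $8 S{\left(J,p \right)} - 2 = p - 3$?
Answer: $\frac{14}{5} \approx 2.8$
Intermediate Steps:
$S{\left(J,p \right)} = - \frac{1}{8} + \frac{p}{8}$ ($S{\left(J,p \right)} = \frac{1}{4} + \frac{p - 3}{8} = \frac{1}{4} + \frac{-3 + p}{8} = \frac{1}{4} + \left(- \frac{3}{8} + \frac{p}{8}\right) = - \frac{1}{8} + \frac{p}{8}$)
$- \frac{1648}{515} S{\left(5,-6 \right)} = - \frac{1648}{515} \left(- \frac{1}{8} + \frac{1}{8} \left(-6\right)\right) = \left(-1648\right) \frac{1}{515} \left(- \frac{1}{8} - \frac{3}{4}\right) = \left(- \frac{16}{5}\right) \left(- \frac{7}{8}\right) = \frac{14}{5}$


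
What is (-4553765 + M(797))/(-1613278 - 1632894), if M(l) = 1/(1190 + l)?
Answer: 4524165527/3225071882 ≈ 1.4028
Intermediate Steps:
(-4553765 + M(797))/(-1613278 - 1632894) = (-4553765 + 1/(1190 + 797))/(-1613278 - 1632894) = (-4553765 + 1/1987)/(-3246172) = (-4553765 + 1/1987)*(-1/3246172) = -9048331054/1987*(-1/3246172) = 4524165527/3225071882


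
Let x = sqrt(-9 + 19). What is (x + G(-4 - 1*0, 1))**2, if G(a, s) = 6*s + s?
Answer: (7 + sqrt(10))**2 ≈ 103.27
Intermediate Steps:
G(a, s) = 7*s
x = sqrt(10) ≈ 3.1623
(x + G(-4 - 1*0, 1))**2 = (sqrt(10) + 7*1)**2 = (sqrt(10) + 7)**2 = (7 + sqrt(10))**2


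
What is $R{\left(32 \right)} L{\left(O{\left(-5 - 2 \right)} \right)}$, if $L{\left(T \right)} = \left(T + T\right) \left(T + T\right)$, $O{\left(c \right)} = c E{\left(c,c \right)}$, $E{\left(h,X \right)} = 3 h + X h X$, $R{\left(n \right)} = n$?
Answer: $831014912$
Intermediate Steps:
$E{\left(h,X \right)} = 3 h + h X^{2}$
$O{\left(c \right)} = c^{2} \left(3 + c^{2}\right)$ ($O{\left(c \right)} = c c \left(3 + c^{2}\right) = c^{2} \left(3 + c^{2}\right)$)
$L{\left(T \right)} = 4 T^{2}$ ($L{\left(T \right)} = 2 T 2 T = 4 T^{2}$)
$R{\left(32 \right)} L{\left(O{\left(-5 - 2 \right)} \right)} = 32 \cdot 4 \left(\left(-5 - 2\right)^{2} \left(3 + \left(-5 - 2\right)^{2}\right)\right)^{2} = 32 \cdot 4 \left(\left(-7\right)^{2} \left(3 + \left(-7\right)^{2}\right)\right)^{2} = 32 \cdot 4 \left(49 \left(3 + 49\right)\right)^{2} = 32 \cdot 4 \left(49 \cdot 52\right)^{2} = 32 \cdot 4 \cdot 2548^{2} = 32 \cdot 4 \cdot 6492304 = 32 \cdot 25969216 = 831014912$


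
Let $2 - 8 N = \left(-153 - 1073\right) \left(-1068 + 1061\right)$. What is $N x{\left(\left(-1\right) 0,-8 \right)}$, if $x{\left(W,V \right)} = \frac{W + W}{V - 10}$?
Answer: $0$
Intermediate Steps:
$x{\left(W,V \right)} = \frac{2 W}{-10 + V}$
$N = - \frac{2145}{2}$ ($N = \frac{1}{4} - \frac{\left(-153 - 1073\right) \left(-1068 + 1061\right)}{8} = \frac{1}{4} - \frac{\left(-1226\right) \left(-7\right)}{8} = \frac{1}{4} - \frac{4291}{4} = - \frac{2145}{2} \approx -1072.5$)
$N x{\left(\left(-1\right) 0,-8 \right)} = - \frac{2145 \frac{2 \left(\left(-1\right) 0\right)}{-10 - 8}}{2} = - \frac{2145 \cdot 2 \cdot 0 \frac{1}{-18}}{2} = - \frac{2145 \cdot 2 \cdot 0 \left(- \frac{1}{18}\right)}{2} = \left(- \frac{2145}{2}\right) 0 = 0$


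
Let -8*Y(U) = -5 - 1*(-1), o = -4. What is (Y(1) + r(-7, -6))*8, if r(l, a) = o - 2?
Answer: -44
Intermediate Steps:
Y(U) = ½ (Y(U) = -(-5 - 1*(-1))/8 = -(-5 + 1)/8 = -⅛*(-4) = ½)
r(l, a) = -6 (r(l, a) = -4 - 2 = -6)
(Y(1) + r(-7, -6))*8 = (½ - 6)*8 = -11/2*8 = -44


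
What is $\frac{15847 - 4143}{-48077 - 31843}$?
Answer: $- \frac{1463}{9990} \approx -0.14645$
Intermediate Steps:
$\frac{15847 - 4143}{-48077 - 31843} = \frac{11704}{-79920} = 11704 \left(- \frac{1}{79920}\right) = - \frac{1463}{9990}$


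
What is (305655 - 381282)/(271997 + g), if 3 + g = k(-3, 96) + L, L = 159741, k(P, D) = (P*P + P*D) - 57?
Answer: -75627/431399 ≈ -0.17531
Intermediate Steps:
k(P, D) = -57 + P² + D*P (k(P, D) = (P² + D*P) - 57 = -57 + P² + D*P)
g = 159402 (g = -3 + ((-57 + (-3)² + 96*(-3)) + 159741) = -3 + ((-57 + 9 - 288) + 159741) = -3 + (-336 + 159741) = -3 + 159405 = 159402)
(305655 - 381282)/(271997 + g) = (305655 - 381282)/(271997 + 159402) = -75627/431399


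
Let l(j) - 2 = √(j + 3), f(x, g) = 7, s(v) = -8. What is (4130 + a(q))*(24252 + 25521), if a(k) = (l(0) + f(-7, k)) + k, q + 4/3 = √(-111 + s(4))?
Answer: 205944083 + 49773*√3 + 49773*I*√119 ≈ 2.0603e+8 + 5.4296e+5*I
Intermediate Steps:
q = -4/3 + I*√119 (q = -4/3 + √(-111 - 8) = -4/3 + √(-119) = -4/3 + I*√119 ≈ -1.3333 + 10.909*I)
l(j) = 2 + √(3 + j) (l(j) = 2 + √(j + 3) = 2 + √(3 + j))
a(k) = 9 + k + √3 (a(k) = ((2 + √(3 + 0)) + 7) + k = ((2 + √3) + 7) + k = (9 + √3) + k = 9 + k + √3)
(4130 + a(q))*(24252 + 25521) = (4130 + (9 + (-4/3 + I*√119) + √3))*(24252 + 25521) = (4130 + (23/3 + √3 + I*√119))*49773 = (12413/3 + √3 + I*√119)*49773 = 205944083 + 49773*√3 + 49773*I*√119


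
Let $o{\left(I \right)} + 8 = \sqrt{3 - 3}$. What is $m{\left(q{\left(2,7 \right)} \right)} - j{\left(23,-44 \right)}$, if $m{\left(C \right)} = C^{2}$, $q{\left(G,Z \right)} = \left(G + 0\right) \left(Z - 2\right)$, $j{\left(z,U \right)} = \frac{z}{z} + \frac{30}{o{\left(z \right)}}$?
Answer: $\frac{411}{4} \approx 102.75$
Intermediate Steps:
$o{\left(I \right)} = -8$ ($o{\left(I \right)} = -8 + \sqrt{3 - 3} = -8 + \sqrt{0} = -8 + 0 = -8$)
$j{\left(z,U \right)} = - \frac{11}{4}$ ($j{\left(z,U \right)} = \frac{z}{z} + \frac{30}{-8} = 1 + 30 \left(- \frac{1}{8}\right) = 1 - \frac{15}{4} = - \frac{11}{4}$)
$q{\left(G,Z \right)} = G \left(-2 + Z\right)$
$m{\left(q{\left(2,7 \right)} \right)} - j{\left(23,-44 \right)} = \left(2 \left(-2 + 7\right)\right)^{2} - - \frac{11}{4} = \left(2 \cdot 5\right)^{2} + \frac{11}{4} = 10^{2} + \frac{11}{4} = 100 + \frac{11}{4} = \frac{411}{4}$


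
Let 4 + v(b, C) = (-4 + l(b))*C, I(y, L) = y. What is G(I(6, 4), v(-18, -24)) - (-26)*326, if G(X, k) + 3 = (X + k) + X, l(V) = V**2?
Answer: 801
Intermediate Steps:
v(b, C) = -4 + C*(-4 + b**2) (v(b, C) = -4 + (-4 + b**2)*C = -4 + C*(-4 + b**2))
G(X, k) = -3 + k + 2*X (G(X, k) = -3 + ((X + k) + X) = -3 + (k + 2*X) = -3 + k + 2*X)
G(I(6, 4), v(-18, -24)) - (-26)*326 = (-3 + (-4 - 4*(-24) - 24*(-18)**2) + 2*6) - (-26)*326 = (-3 + (-4 + 96 - 24*324) + 12) - 1*(-8476) = (-3 + (-4 + 96 - 7776) + 12) + 8476 = (-3 - 7684 + 12) + 8476 = -7675 + 8476 = 801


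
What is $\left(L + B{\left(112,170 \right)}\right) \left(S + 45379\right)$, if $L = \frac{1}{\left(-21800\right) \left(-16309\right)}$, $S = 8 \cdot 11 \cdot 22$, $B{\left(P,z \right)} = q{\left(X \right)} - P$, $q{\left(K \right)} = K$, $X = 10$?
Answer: $- \frac{343172784171737}{71107240} \approx -4.8261 \cdot 10^{6}$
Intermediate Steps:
$B{\left(P,z \right)} = 10 - P$
$S = 1936$ ($S = 88 \cdot 22 = 1936$)
$L = \frac{1}{355536200}$ ($L = \left(- \frac{1}{21800}\right) \left(- \frac{1}{16309}\right) = \frac{1}{355536200} \approx 2.8127 \cdot 10^{-9}$)
$\left(L + B{\left(112,170 \right)}\right) \left(S + 45379\right) = \left(\frac{1}{355536200} + \left(10 - 112\right)\right) \left(1936 + 45379\right) = \left(\frac{1}{355536200} + \left(10 - 112\right)\right) 47315 = \left(\frac{1}{355536200} - 102\right) 47315 = \left(- \frac{36264692399}{355536200}\right) 47315 = - \frac{343172784171737}{71107240}$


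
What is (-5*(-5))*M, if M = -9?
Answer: -225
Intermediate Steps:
(-5*(-5))*M = -5*(-5)*(-9) = 25*(-9) = -225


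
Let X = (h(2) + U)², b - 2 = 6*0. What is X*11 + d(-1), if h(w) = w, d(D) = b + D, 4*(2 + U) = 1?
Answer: 27/16 ≈ 1.6875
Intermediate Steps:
U = -7/4 (U = -2 + (¼)*1 = -2 + ¼ = -7/4 ≈ -1.7500)
b = 2 (b = 2 + 6*0 = 2 + 0 = 2)
d(D) = 2 + D
X = 1/16 (X = (2 - 7/4)² = (¼)² = 1/16 ≈ 0.062500)
X*11 + d(-1) = (1/16)*11 + (2 - 1) = 11/16 + 1 = 27/16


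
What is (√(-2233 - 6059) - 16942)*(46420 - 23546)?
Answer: -387531308 + 45748*I*√2073 ≈ -3.8753e+8 + 2.0829e+6*I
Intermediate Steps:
(√(-2233 - 6059) - 16942)*(46420 - 23546) = (√(-8292) - 16942)*22874 = (2*I*√2073 - 16942)*22874 = (-16942 + 2*I*√2073)*22874 = -387531308 + 45748*I*√2073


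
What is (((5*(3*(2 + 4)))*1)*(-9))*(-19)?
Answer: 15390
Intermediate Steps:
(((5*(3*(2 + 4)))*1)*(-9))*(-19) = (((5*(3*6))*1)*(-9))*(-19) = (((5*18)*1)*(-9))*(-19) = ((90*1)*(-9))*(-19) = (90*(-9))*(-19) = -810*(-19) = 15390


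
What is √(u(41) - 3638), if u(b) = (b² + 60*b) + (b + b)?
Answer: 3*√65 ≈ 24.187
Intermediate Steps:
u(b) = b² + 62*b (u(b) = (b² + 60*b) + 2*b = b² + 62*b)
√(u(41) - 3638) = √(41*(62 + 41) - 3638) = √(41*103 - 3638) = √(4223 - 3638) = √585 = 3*√65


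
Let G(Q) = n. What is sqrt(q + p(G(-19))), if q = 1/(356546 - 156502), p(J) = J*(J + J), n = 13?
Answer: sqrt(3381487413603)/100022 ≈ 18.385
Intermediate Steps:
G(Q) = 13
p(J) = 2*J**2 (p(J) = J*(2*J) = 2*J**2)
q = 1/200044 ≈ 4.9989e-6
sqrt(q + p(G(-19))) = sqrt(1/200044 + 2*13**2) = sqrt(1/200044 + 2*169) = sqrt(1/200044 + 338) = sqrt(67614873/200044) = sqrt(3381487413603)/100022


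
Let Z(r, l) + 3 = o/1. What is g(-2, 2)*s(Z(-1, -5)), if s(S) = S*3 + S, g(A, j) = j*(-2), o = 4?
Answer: -16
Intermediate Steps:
g(A, j) = -2*j
Z(r, l) = 1 (Z(r, l) = -3 + 4/1 = -3 + 4*1 = -3 + 4 = 1)
s(S) = 4*S (s(S) = 3*S + S = 4*S)
g(-2, 2)*s(Z(-1, -5)) = (-2*2)*(4*1) = -4*4 = -16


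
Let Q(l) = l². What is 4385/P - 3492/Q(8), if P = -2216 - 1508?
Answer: -830303/14896 ≈ -55.740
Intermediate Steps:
P = -3724
4385/P - 3492/Q(8) = 4385/(-3724) - 3492/(8²) = 4385*(-1/3724) - 3492/64 = -4385/3724 - 3492*1/64 = -4385/3724 - 873/16 = -830303/14896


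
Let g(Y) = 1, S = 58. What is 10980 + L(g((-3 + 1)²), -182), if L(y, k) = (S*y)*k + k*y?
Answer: 242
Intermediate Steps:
L(y, k) = 59*k*y (L(y, k) = (58*y)*k + k*y = 58*k*y + k*y = 59*k*y)
10980 + L(g((-3 + 1)²), -182) = 10980 + 59*(-182)*1 = 10980 - 10738 = 242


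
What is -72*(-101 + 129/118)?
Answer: 424404/59 ≈ 7193.3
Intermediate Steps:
-72*(-101 + 129/118) = -72*(-11789/118) = 424404/59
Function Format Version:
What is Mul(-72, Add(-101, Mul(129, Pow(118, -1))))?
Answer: Rational(424404, 59) ≈ 7193.3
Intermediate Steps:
Mul(-72, Add(-101, Mul(129, Pow(118, -1)))) = Mul(-72, Add(-101, Mul(129, Rational(1, 118)))) = Mul(-72, Add(-101, Rational(129, 118))) = Mul(-72, Rational(-11789, 118)) = Rational(424404, 59)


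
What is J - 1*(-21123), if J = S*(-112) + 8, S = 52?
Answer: 15307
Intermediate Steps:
J = -5816 (J = 52*(-112) + 8 = -5824 + 8 = -5816)
J - 1*(-21123) = -5816 - 1*(-21123) = -5816 + 21123 = 15307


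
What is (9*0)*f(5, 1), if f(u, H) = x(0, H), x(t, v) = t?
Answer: 0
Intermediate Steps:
f(u, H) = 0
(9*0)*f(5, 1) = (9*0)*0 = 0*0 = 0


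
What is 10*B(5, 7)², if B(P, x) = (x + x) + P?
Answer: 3610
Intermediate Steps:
B(P, x) = P + 2*x (B(P, x) = 2*x + P = P + 2*x)
10*B(5, 7)² = 10*(5 + 2*7)² = 10*(5 + 14)² = 10*19² = 10*361 = 3610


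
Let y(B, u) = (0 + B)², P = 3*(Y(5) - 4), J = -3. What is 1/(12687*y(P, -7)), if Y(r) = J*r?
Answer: 1/41220063 ≈ 2.4260e-8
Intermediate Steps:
Y(r) = -3*r
P = -57 (P = 3*(-3*5 - 4) = 3*(-15 - 4) = 3*(-19) = -57)
y(B, u) = B²
1/(12687*y(P, -7)) = 1/(12687*(-57)²) = 1/(12687*3249) = 1/41220063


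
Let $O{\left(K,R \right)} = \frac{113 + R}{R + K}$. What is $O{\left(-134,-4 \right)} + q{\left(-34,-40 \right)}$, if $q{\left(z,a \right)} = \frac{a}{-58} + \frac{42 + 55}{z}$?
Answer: $- \frac{100457}{34017} \approx -2.9531$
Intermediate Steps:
$q{\left(z,a \right)} = \frac{97}{z} - \frac{a}{58}$ ($q{\left(z,a \right)} = a \left(- \frac{1}{58}\right) + \frac{97}{z} = - \frac{a}{58} + \frac{97}{z} = \frac{97}{z} - \frac{a}{58}$)
$O{\left(K,R \right)} = \frac{113 + R}{K + R}$
$O{\left(-134,-4 \right)} + q{\left(-34,-40 \right)} = \frac{113 - 4}{-134 - 4} + \left(\frac{97}{-34} - - \frac{20}{29}\right) = \frac{1}{-138} \cdot 109 + \left(97 \left(- \frac{1}{34}\right) + \frac{20}{29}\right) = \left(- \frac{1}{138}\right) 109 + \left(- \frac{97}{34} + \frac{20}{29}\right) = - \frac{109}{138} - \frac{2133}{986} = - \frac{100457}{34017}$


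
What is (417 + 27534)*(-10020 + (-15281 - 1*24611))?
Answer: -1395090312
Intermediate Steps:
(417 + 27534)*(-10020 + (-15281 - 1*24611)) = 27951*(-10020 + (-15281 - 24611)) = 27951*(-10020 - 39892) = 27951*(-49912) = -1395090312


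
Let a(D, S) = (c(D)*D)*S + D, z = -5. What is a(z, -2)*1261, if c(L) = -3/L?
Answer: 1261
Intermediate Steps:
a(D, S) = D - 3*S (a(D, S) = ((-3/D)*D)*S + D = -3*S + D = D - 3*S)
a(z, -2)*1261 = (-5 - 3*(-2))*1261 = (-5 + 6)*1261 = 1*1261 = 1261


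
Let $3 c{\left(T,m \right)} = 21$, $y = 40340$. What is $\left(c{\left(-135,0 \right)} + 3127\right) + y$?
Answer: $43474$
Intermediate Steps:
$c{\left(T,m \right)} = 7$ ($c{\left(T,m \right)} = \frac{1}{3} \cdot 21 = 7$)
$\left(c{\left(-135,0 \right)} + 3127\right) + y = \left(7 + 3127\right) + 40340 = 3134 + 40340 = 43474$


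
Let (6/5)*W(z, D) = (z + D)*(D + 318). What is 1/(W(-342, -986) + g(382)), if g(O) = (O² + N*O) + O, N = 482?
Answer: 3/3209050 ≈ 9.3486e-7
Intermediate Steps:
g(O) = O² + 483*O (g(O) = (O² + 482*O) + O = O² + 483*O)
W(z, D) = 5*(318 + D)*(D + z)/6 (W(z, D) = 5*((z + D)*(D + 318))/6 = 5*((D + z)*(318 + D))/6 = 5*((318 + D)*(D + z))/6 = 5*(318 + D)*(D + z)/6)
1/(W(-342, -986) + g(382)) = 1/((265*(-986) + 265*(-342) + (⅚)*(-986)² + (⅚)*(-986)*(-342)) + 382*(483 + 382)) = 1/((-261290 - 90630 + (⅚)*972196 + 281010) + 382*865) = 1/((-261290 - 90630 + 2430490/3 + 281010) + 330430) = 1/(2217760/3 + 330430) = 1/(3209050/3) = 3/3209050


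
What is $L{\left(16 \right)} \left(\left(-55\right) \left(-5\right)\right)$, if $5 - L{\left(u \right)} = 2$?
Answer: $825$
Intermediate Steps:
$L{\left(u \right)} = 3$ ($L{\left(u \right)} = 5 - 2 = 3$)
$L{\left(16 \right)} \left(\left(-55\right) \left(-5\right)\right) = 3 \left(\left(-55\right) \left(-5\right)\right) = 3 \cdot 275 = 825$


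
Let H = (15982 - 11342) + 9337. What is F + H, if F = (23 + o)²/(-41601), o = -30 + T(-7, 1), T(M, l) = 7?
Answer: 13977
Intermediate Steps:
H = 13977 (H = 4640 + 9337 = 13977)
o = -23 (o = -30 + 7 = -23)
F = 0 (F = (23 - 23)²/(-41601) = 0²*(-1/41601) = 0*(-1/41601) = 0)
F + H = 0 + 13977 = 13977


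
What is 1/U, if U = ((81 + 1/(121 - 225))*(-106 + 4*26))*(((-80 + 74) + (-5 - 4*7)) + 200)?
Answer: -52/1356103 ≈ -3.8345e-5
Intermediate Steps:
U = -1356103/52 (U = ((81 + 1/(-104))*(-106 + 104))*((-6 + (-5 - 28)) + 200) = ((81 - 1/104)*(-2))*((-6 - 33) + 200) = ((8423/104)*(-2))*(-39 + 200) = -8423/52*161 = -1356103/52 ≈ -26079.)
1/U = 1/(-1356103/52) = -52/1356103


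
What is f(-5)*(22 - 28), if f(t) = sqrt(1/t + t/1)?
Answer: -6*I*sqrt(130)/5 ≈ -13.682*I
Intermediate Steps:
f(t) = sqrt(t + 1/t) (f(t) = sqrt(1/t + t*1) = sqrt(1/t + t) = sqrt(t + 1/t))
f(-5)*(22 - 28) = sqrt(-5 + 1/(-5))*(22 - 28) = sqrt(-5 - 1/5)*(-6) = sqrt(-26/5)*(-6) = (I*sqrt(130)/5)*(-6) = -6*I*sqrt(130)/5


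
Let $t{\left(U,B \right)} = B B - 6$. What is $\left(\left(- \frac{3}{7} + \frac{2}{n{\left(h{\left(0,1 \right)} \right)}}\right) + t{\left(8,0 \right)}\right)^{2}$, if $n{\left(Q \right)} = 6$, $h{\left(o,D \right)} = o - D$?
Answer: $\frac{16384}{441} \approx 37.152$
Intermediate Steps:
$t{\left(U,B \right)} = -6 + B^{2}$ ($t{\left(U,B \right)} = B^{2} - 6 = -6 + B^{2}$)
$\left(\left(- \frac{3}{7} + \frac{2}{n{\left(h{\left(0,1 \right)} \right)}}\right) + t{\left(8,0 \right)}\right)^{2} = \left(\left(- \frac{3}{7} + \frac{2}{6}\right) - \left(6 - 0^{2}\right)\right)^{2} = \left(\left(\left(-3\right) \frac{1}{7} + 2 \cdot \frac{1}{6}\right) + \left(-6 + 0\right)\right)^{2} = \left(\left(- \frac{3}{7} + \frac{1}{3}\right) - 6\right)^{2} = \left(- \frac{2}{21} - 6\right)^{2} = \left(- \frac{128}{21}\right)^{2} = \frac{16384}{441}$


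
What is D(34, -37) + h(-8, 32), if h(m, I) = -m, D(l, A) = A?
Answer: -29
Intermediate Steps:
D(34, -37) + h(-8, 32) = -37 - 1*(-8) = -37 + 8 = -29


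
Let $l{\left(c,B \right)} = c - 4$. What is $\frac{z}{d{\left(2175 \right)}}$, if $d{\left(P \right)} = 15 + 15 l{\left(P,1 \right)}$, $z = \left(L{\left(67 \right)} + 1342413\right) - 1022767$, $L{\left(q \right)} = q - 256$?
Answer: $\frac{319457}{32580} \approx 9.8053$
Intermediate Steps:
$L{\left(q \right)} = -256 + q$
$l{\left(c,B \right)} = -4 + c$ ($l{\left(c,B \right)} = c - 4 = -4 + c$)
$z = 319457$ ($z = \left(\left(-256 + 67\right) + 1342413\right) - 1022767 = \left(-189 + 1342413\right) - 1022767 = 1342224 - 1022767 = 319457$)
$d{\left(P \right)} = -45 + 15 P$ ($d{\left(P \right)} = 15 + 15 \left(-4 + P\right) = 15 + \left(-60 + 15 P\right) = -45 + 15 P$)
$\frac{z}{d{\left(2175 \right)}} = \frac{319457}{-45 + 15 \cdot 2175} = \frac{319457}{-45 + 32625} = \frac{319457}{32580}$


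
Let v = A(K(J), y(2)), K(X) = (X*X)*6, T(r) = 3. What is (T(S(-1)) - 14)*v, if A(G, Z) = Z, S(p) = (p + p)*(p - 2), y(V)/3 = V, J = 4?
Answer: -66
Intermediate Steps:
y(V) = 3*V
S(p) = 2*p*(-2 + p) (S(p) = (2*p)*(-2 + p) = 2*p*(-2 + p))
K(X) = 6*X² (K(X) = X²*6 = 6*X²)
v = 6 (v = 3*2 = 6)
(T(S(-1)) - 14)*v = (3 - 14)*6 = -11*6 = -66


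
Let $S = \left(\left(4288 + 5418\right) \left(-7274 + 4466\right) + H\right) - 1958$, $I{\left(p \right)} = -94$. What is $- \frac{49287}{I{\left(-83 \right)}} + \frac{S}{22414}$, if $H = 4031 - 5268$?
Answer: $- \frac{52053558}{75247} \approx -691.77$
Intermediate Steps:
$H = -1237$
$S = -27257643$ ($S = \left(\left(4288 + 5418\right) \left(-7274 + 4466\right) - 1237\right) - 1958 = \left(9706 \left(-2808\right) - 1237\right) - 1958 = \left(-27254448 - 1237\right) - 1958 = -27255685 - 1958 = -27257643$)
$- \frac{49287}{I{\left(-83 \right)}} + \frac{S}{22414} = - \frac{49287}{-94} - \frac{27257643}{22414} = \left(-49287\right) \left(- \frac{1}{94}\right) - \frac{3893949}{3202} = \frac{49287}{94} - \frac{3893949}{3202} = - \frac{52053558}{75247}$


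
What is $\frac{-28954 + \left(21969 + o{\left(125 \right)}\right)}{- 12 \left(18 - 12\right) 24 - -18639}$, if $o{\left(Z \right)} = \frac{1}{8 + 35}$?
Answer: $- \frac{100118}{242391} \approx -0.41304$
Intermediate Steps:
$o{\left(Z \right)} = \frac{1}{43}$
$\frac{-28954 + \left(21969 + o{\left(125 \right)}\right)}{- 12 \left(18 - 12\right) 24 - -18639} = \frac{-28954 + \left(21969 + \frac{1}{43}\right)}{- 12 \left(18 - 12\right) 24 - -18639} = \frac{-28954 + \frac{944668}{43}}{- 12 \left(18 - 12\right) 24 + 18639} = - \frac{300354}{43 \left(\left(-12\right) 6 \cdot 24 + 18639\right)} = - \frac{300354}{43 \left(\left(-72\right) 24 + 18639\right)} = - \frac{300354}{43 \left(-1728 + 18639\right)} = - \frac{300354}{43 \cdot 16911} = \left(- \frac{300354}{43}\right) \frac{1}{16911} = - \frac{100118}{242391}$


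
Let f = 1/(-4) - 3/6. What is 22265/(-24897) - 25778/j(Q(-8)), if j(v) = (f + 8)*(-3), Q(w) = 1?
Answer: 855080803/722013 ≈ 1184.3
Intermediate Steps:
f = -¾ (f = 1*(-¼) - 3*⅙ = -¼ - ½ = -¾ ≈ -0.75000)
j(v) = -87/4 (j(v) = (-¾ + 8)*(-3) = (29/4)*(-3) = -87/4)
22265/(-24897) - 25778/j(Q(-8)) = 22265/(-24897) - 25778/(-87/4) = 22265*(-1/24897) - 25778*(-4/87) = -22265/24897 + 103112/87 = 855080803/722013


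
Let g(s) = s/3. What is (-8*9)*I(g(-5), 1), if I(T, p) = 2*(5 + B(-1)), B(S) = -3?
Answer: -288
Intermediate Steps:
g(s) = s/3 (g(s) = s*(1/3) = s/3)
I(T, p) = 4 (I(T, p) = 2*(5 - 3) = 2*2 = 4)
(-8*9)*I(g(-5), 1) = -8*9*4 = -72*4 = -288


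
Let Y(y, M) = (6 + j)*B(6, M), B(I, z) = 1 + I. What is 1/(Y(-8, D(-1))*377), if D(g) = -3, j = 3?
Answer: 1/23751 ≈ 4.2103e-5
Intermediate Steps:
Y(y, M) = 63 (Y(y, M) = (6 + 3)*(1 + 6) = 9*7 = 63)
1/(Y(-8, D(-1))*377) = 1/(63*377) = 1/23751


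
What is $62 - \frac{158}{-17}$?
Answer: $\frac{1212}{17} \approx 71.294$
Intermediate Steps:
$62 - \frac{158}{-17} = 62 - - \frac{158}{17} = 62 + \frac{158}{17} = \frac{1212}{17}$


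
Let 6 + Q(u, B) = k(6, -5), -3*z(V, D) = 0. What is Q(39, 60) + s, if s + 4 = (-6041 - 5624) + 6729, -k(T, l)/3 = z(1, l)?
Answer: -4946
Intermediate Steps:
z(V, D) = 0 (z(V, D) = -1/3*0 = 0)
k(T, l) = 0 (k(T, l) = -3*0 = 0)
Q(u, B) = -6 (Q(u, B) = -6 + 0 = -6)
s = -4940 (s = -4 + ((-6041 - 5624) + 6729) = -4 + (-11665 + 6729) = -4 - 4936 = -4940)
Q(39, 60) + s = -6 - 4940 = -4946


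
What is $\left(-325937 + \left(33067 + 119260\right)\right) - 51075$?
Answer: $-224685$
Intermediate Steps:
$\left(-325937 + \left(33067 + 119260\right)\right) - 51075 = \left(-325937 + 152327\right) - 51075 = -173610 - 51075 = -224685$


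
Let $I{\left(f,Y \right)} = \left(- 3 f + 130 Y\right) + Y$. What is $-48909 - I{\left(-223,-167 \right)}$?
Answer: $-27701$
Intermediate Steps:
$I{\left(f,Y \right)} = - 3 f + 131 Y$
$-48909 - I{\left(-223,-167 \right)} = -48909 - \left(\left(-3\right) \left(-223\right) + 131 \left(-167\right)\right) = -48909 - \left(669 - 21877\right) = -48909 - -21208 = -48909 + 21208 = -27701$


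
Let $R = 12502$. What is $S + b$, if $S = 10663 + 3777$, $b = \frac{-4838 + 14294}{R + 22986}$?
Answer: $\frac{32028511}{2218} \approx 14440.0$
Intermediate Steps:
$b = \frac{591}{2218}$ ($b = \frac{-4838 + 14294}{12502 + 22986} = \frac{9456}{35488} = 9456 \cdot \frac{1}{35488} = \frac{591}{2218} \approx 0.26646$)
$S = 14440$
$S + b = 14440 + \frac{591}{2218} = \frac{32028511}{2218}$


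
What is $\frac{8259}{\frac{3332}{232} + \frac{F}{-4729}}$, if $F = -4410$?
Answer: $\frac{2265295038}{4195037} \approx 539.99$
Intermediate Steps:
$\frac{8259}{\frac{3332}{232} + \frac{F}{-4729}} = \frac{8259}{\frac{3332}{232} - \frac{4410}{-4729}} = \frac{8259}{3332 \cdot \frac{1}{232} - - \frac{4410}{4729}} = \frac{8259}{\frac{833}{58} + \frac{4410}{4729}} = \frac{8259}{\frac{4195037}{274282}} = 8259 \cdot \frac{274282}{4195037} = \frac{2265295038}{4195037}$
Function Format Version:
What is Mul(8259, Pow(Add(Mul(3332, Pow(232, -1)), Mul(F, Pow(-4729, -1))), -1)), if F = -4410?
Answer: Rational(2265295038, 4195037) ≈ 539.99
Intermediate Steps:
Mul(8259, Pow(Add(Mul(3332, Pow(232, -1)), Mul(F, Pow(-4729, -1))), -1)) = Mul(8259, Pow(Add(Mul(3332, Pow(232, -1)), Mul(-4410, Pow(-4729, -1))), -1)) = Mul(8259, Pow(Add(Mul(3332, Rational(1, 232)), Mul(-4410, Rational(-1, 4729))), -1)) = Mul(8259, Pow(Add(Rational(833, 58), Rational(4410, 4729)), -1)) = Mul(8259, Pow(Rational(4195037, 274282), -1)) = Mul(8259, Rational(274282, 4195037)) = Rational(2265295038, 4195037)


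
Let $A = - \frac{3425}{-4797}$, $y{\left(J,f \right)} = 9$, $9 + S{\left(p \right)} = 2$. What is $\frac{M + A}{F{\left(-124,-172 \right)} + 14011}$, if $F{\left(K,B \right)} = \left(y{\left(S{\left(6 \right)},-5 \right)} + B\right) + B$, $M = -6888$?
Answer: $- \frac{33038311}{65603772} \approx -0.5036$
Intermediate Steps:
$S{\left(p \right)} = -7$ ($S{\left(p \right)} = -9 + 2 = -7$)
$A = \frac{3425}{4797}$ ($A = \left(-3425\right) \left(- \frac{1}{4797}\right) = \frac{3425}{4797} \approx 0.71399$)
$F{\left(K,B \right)} = 9 + 2 B$ ($F{\left(K,B \right)} = \left(9 + B\right) + B = 9 + 2 B$)
$\frac{M + A}{F{\left(-124,-172 \right)} + 14011} = \frac{-6888 + \frac{3425}{4797}}{\left(9 + 2 \left(-172\right)\right) + 14011} = - \frac{33038311}{4797 \left(\left(9 - 344\right) + 14011\right)} = - \frac{33038311}{4797 \left(-335 + 14011\right)} = - \frac{33038311}{4797 \cdot 13676} = \left(- \frac{33038311}{4797}\right) \frac{1}{13676} = - \frac{33038311}{65603772}$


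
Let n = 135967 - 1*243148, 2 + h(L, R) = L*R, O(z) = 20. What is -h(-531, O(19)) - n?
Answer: 117803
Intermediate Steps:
h(L, R) = -2 + L*R
n = -107181 (n = 135967 - 243148 = -107181)
-h(-531, O(19)) - n = -(-2 - 531*20) - 1*(-107181) = -(-2 - 10620) + 107181 = -1*(-10622) + 107181 = 10622 + 107181 = 117803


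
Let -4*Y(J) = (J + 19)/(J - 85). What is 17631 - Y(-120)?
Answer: 14457521/820 ≈ 17631.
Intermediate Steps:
Y(J) = -(19 + J)/(4*(-85 + J)) (Y(J) = -(J + 19)/(4*(J - 85)) = -(19 + J)/(4*(-85 + J)))
17631 - Y(-120) = 17631 - (-19 - 1*(-120))/(4*(-85 - 120)) = 17631 - (-19 + 120)/(4*(-205)) = 17631 - (-1)*101/(4*205) = 17631 - 1*(-101/820) = 17631 + 101/820 = 14457521/820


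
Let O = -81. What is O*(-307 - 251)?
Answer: 45198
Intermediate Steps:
O*(-307 - 251) = -81*(-307 - 251) = -81*(-558) = 45198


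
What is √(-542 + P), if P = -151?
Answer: 3*I*√77 ≈ 26.325*I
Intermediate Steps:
√(-542 + P) = √(-542 - 151) = √(-693) = 3*I*√77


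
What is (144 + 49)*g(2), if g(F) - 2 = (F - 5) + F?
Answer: 193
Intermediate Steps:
g(F) = -3 + 2*F (g(F) = 2 + ((F - 5) + F) = 2 + ((-5 + F) + F) = 2 + (-5 + 2*F) = -3 + 2*F)
(144 + 49)*g(2) = (144 + 49)*(-3 + 2*2) = 193*(-3 + 4) = 193*1 = 193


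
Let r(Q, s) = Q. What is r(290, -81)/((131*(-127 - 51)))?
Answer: -145/11659 ≈ -0.012437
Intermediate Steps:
r(290, -81)/((131*(-127 - 51))) = 290/((131*(-127 - 51))) = 290/((131*(-178))) = 290/(-23318) = 290*(-1/23318) = -145/11659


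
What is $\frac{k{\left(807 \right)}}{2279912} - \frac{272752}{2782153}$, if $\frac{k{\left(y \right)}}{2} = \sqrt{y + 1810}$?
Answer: $- \frac{272752}{2782153} + \frac{\sqrt{2617}}{1139956} \approx -0.097991$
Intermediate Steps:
$k{\left(y \right)} = 2 \sqrt{1810 + y}$ ($k{\left(y \right)} = 2 \sqrt{y + 1810} = 2 \sqrt{1810 + y}$)
$\frac{k{\left(807 \right)}}{2279912} - \frac{272752}{2782153} = \frac{2 \sqrt{1810 + 807}}{2279912} - \frac{272752}{2782153} = 2 \sqrt{2617} \cdot \frac{1}{2279912} - \frac{272752}{2782153} = \frac{\sqrt{2617}}{1139956} - \frac{272752}{2782153} = - \frac{272752}{2782153} + \frac{\sqrt{2617}}{1139956}$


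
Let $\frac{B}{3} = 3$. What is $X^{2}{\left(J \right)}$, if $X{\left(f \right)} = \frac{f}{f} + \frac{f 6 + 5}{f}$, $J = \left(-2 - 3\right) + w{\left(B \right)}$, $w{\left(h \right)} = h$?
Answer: $\frac{1089}{16} \approx 68.063$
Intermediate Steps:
$B = 9$ ($B = 3 \cdot 3 = 9$)
$J = 4$ ($J = \left(-2 - 3\right) + 9 = -5 + 9 = 4$)
$X{\left(f \right)} = 1 + \frac{5 + 6 f}{f}$ ($X{\left(f \right)} = 1 + \frac{6 f + 5}{f} = 1 + \frac{5 + 6 f}{f}$)
$X^{2}{\left(J \right)} = \left(7 + \frac{5}{4}\right)^{2} = \left(\frac{33}{4}\right)^{2} = \frac{1089}{16}$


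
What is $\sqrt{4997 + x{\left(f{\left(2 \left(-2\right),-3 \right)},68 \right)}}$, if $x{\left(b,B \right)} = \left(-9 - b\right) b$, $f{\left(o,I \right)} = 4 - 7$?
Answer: $\sqrt{5015} \approx 70.817$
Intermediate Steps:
$f{\left(o,I \right)} = -3$ ($f{\left(o,I \right)} = 4 - 7 = -3$)
$x{\left(b,B \right)} = b \left(-9 - b\right)$
$\sqrt{4997 + x{\left(f{\left(2 \left(-2\right),-3 \right)},68 \right)}} = \sqrt{4997 - - 3 \left(9 - 3\right)} = \sqrt{4997 - \left(-3\right) 6} = \sqrt{4997 + 18} = \sqrt{5015}$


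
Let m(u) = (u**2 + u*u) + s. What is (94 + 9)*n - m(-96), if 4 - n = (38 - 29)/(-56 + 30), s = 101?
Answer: -470219/26 ≈ -18085.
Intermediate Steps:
m(u) = 101 + 2*u**2 (m(u) = (u**2 + u*u) + 101 = (u**2 + u**2) + 101 = 2*u**2 + 101 = 101 + 2*u**2)
n = 113/26 (n = 4 - (38 - 29)/(-56 + 30) = 4 - 9/(-26) = 4 - 9*(-1)/26 = 4 - 1*(-9/26) = 4 + 9/26 = 113/26 ≈ 4.3462)
(94 + 9)*n - m(-96) = (94 + 9)*(113/26) - (101 + 2*(-96)**2) = 103*(113/26) - (101 + 2*9216) = 11639/26 - (101 + 18432) = 11639/26 - 1*18533 = 11639/26 - 18533 = -470219/26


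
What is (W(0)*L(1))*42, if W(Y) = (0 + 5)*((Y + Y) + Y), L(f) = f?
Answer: 0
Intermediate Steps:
W(Y) = 15*Y (W(Y) = 5*(2*Y + Y) = 5*(3*Y) = 15*Y)
(W(0)*L(1))*42 = ((15*0)*1)*42 = (0*1)*42 = 0*42 = 0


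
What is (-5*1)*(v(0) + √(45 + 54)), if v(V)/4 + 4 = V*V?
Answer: 80 - 15*√11 ≈ 30.251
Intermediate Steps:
v(V) = -16 + 4*V² (v(V) = -16 + 4*(V*V) = -16 + 4*V²)
(-5*1)*(v(0) + √(45 + 54)) = (-5*1)*((-16 + 4*0²) + √(45 + 54)) = -5*((-16 + 4*0) + √99) = -5*((-16 + 0) + 3*√11) = -5*(-16 + 3*√11) = 80 - 15*√11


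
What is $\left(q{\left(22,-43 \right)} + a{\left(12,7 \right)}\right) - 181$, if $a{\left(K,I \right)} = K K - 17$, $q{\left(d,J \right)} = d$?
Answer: $-32$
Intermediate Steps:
$a{\left(K,I \right)} = -17 + K^{2}$ ($a{\left(K,I \right)} = K^{2} - 17 = -17 + K^{2}$)
$\left(q{\left(22,-43 \right)} + a{\left(12,7 \right)}\right) - 181 = \left(22 - \left(17 - 12^{2}\right)\right) - 181 = \left(22 + \left(-17 + 144\right)\right) - 181 = \left(22 + 127\right) - 181 = 149 - 181 = -32$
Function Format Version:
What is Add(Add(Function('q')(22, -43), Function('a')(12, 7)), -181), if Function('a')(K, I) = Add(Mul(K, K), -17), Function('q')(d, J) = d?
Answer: -32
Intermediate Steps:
Function('a')(K, I) = Add(-17, Pow(K, 2)) (Function('a')(K, I) = Add(Pow(K, 2), -17) = Add(-17, Pow(K, 2)))
Add(Add(Function('q')(22, -43), Function('a')(12, 7)), -181) = Add(Add(22, Add(-17, Pow(12, 2))), -181) = Add(Add(22, Add(-17, 144)), -181) = Add(Add(22, 127), -181) = Add(149, -181) = -32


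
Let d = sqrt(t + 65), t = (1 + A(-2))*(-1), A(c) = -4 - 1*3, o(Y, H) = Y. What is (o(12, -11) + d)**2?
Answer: (12 + sqrt(71))**2 ≈ 417.23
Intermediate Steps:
A(c) = -7 (A(c) = -4 - 3 = -7)
t = 6 (t = (1 - 7)*(-1) = -6*(-1) = 6)
d = sqrt(71) (d = sqrt(6 + 65) = sqrt(71) ≈ 8.4261)
(o(12, -11) + d)**2 = (12 + sqrt(71))**2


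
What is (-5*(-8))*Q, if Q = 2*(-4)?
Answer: -320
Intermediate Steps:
Q = -8
(-5*(-8))*Q = -5*(-8)*(-8) = 40*(-8) = -320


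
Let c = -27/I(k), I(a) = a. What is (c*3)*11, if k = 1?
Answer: -891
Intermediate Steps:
c = -27 (c = -27/1 = -27*1 = -27)
(c*3)*11 = -27*3*11 = -81*11 = -891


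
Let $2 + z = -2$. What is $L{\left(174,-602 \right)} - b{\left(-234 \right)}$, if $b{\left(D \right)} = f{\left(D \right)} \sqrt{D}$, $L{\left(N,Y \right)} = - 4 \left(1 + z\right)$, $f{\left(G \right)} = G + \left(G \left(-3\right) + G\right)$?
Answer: $12 - 702 i \sqrt{26} \approx 12.0 - 3579.5 i$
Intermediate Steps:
$z = -4$ ($z = -2 - 2 = -4$)
$f{\left(G \right)} = - G$ ($f{\left(G \right)} = G + \left(- 3 G + G\right) = G - 2 G = - G$)
$L{\left(N,Y \right)} = 12$ ($L{\left(N,Y \right)} = - 4 \left(1 - 4\right) = \left(-4\right) \left(-3\right) = 12$)
$b{\left(D \right)} = - D^{\frac{3}{2}}$ ($b{\left(D \right)} = - D \sqrt{D} = - D^{\frac{3}{2}}$)
$L{\left(174,-602 \right)} - b{\left(-234 \right)} = 12 - - \left(-234\right)^{\frac{3}{2}} = 12 - - \left(-702\right) i \sqrt{26} = 12 - 702 i \sqrt{26}$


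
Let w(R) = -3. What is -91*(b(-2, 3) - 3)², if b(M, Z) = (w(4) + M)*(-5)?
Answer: -44044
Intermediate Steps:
b(M, Z) = 15 - 5*M (b(M, Z) = (-3 + M)*(-5) = 15 - 5*M)
-91*(b(-2, 3) - 3)² = -91*((15 - 5*(-2)) - 3)² = -91*((15 + 10) - 3)² = -91*(25 - 3)² = -91*22² = -91*484 = -44044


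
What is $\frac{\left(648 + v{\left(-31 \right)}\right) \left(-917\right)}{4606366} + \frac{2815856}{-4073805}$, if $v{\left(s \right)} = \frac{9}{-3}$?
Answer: $- \frac{15380376413621}{18765436842630} \approx -0.81961$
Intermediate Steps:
$v{\left(s \right)} = -3$ ($v{\left(s \right)} = 9 \left(- \frac{1}{3}\right) = -3$)
$\frac{\left(648 + v{\left(-31 \right)}\right) \left(-917\right)}{4606366} + \frac{2815856}{-4073805} = \frac{\left(648 - 3\right) \left(-917\right)}{4606366} + \frac{2815856}{-4073805} = 645 \left(-917\right) \frac{1}{4606366} + 2815856 \left(- \frac{1}{4073805}\right) = \left(-591465\right) \frac{1}{4606366} - \frac{2815856}{4073805} = - \frac{591465}{4606366} - \frac{2815856}{4073805} = - \frac{15380376413621}{18765436842630}$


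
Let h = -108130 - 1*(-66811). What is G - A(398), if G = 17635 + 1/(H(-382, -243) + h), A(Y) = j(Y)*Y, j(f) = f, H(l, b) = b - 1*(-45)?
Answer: -5844306574/41517 ≈ -1.4077e+5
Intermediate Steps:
H(l, b) = 45 + b (H(l, b) = b + 45 = 45 + b)
h = -41319 (h = -108130 + 66811 = -41319)
A(Y) = Y² (A(Y) = Y*Y = Y²)
G = 732152294/41517 (G = 17635 + 1/((45 - 243) - 41319) = 17635 + 1/(-198 - 41319) = 17635 + 1/(-41517) = 17635 - 1/41517 = 732152294/41517 ≈ 17635.)
G - A(398) = 732152294/41517 - 1*398² = 732152294/41517 - 1*158404 = 732152294/41517 - 158404 = -5844306574/41517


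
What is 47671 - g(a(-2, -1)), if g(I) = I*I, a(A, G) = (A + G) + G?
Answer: 47655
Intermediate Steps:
a(A, G) = A + 2*G
g(I) = I²
47671 - g(a(-2, -1)) = 47671 - (-2 + 2*(-1))² = 47671 - (-2 - 2)² = 47671 - 1*(-4)² = 47671 - 1*16 = 47671 - 16 = 47655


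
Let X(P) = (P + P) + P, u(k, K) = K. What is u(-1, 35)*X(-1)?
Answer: -105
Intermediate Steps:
X(P) = 3*P (X(P) = 2*P + P = 3*P)
u(-1, 35)*X(-1) = 35*(3*(-1)) = 35*(-3) = -105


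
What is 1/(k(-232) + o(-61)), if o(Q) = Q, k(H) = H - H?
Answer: -1/61 ≈ -0.016393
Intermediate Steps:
k(H) = 0
1/(k(-232) + o(-61)) = 1/(0 - 61) = 1/(-61) = -1/61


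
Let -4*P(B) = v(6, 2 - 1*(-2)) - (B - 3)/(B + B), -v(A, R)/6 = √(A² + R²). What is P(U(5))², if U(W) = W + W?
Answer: 748849/6400 + 21*√13/40 ≈ 118.90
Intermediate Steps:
U(W) = 2*W
v(A, R) = -6*√(A² + R²)
P(B) = 3*√13 + (-3 + B)/(8*B) (P(B) = -(-6*√(6² + (2 - 1*(-2))²) - (B - 3)/(B + B))/4 = -(-6*√(36 + (2 + 2)²) - (-3 + B)/(2*B))/4 = -(-6*√(36 + 4²) - (-3 + B)*1/(2*B))/4 = -(-6*√(36 + 16) - (-3 + B)/(2*B))/4 = -(-12*√13 - (-3 + B)/(2*B))/4 = 3*√13 + (-3 + B)/(8*B))
P(U(5))² = ((-3 + 2*5 + 24*(2*5)*√13)/(8*((2*5))))² = ((⅛)*(-3 + 10 + 24*10*√13)/10)² = ((⅛)*(⅒)*(-3 + 10 + 240*√13))² = ((⅛)*(⅒)*(7 + 240*√13))² = (7/80 + 3*√13)²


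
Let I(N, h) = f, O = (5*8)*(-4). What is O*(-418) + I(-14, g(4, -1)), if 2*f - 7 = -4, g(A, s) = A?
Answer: 133763/2 ≈ 66882.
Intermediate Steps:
O = -160 (O = 40*(-4) = -160)
f = 3/2 (f = 7/2 + (½)*(-4) = 7/2 - 2 = 3/2 ≈ 1.5000)
I(N, h) = 3/2
O*(-418) + I(-14, g(4, -1)) = -160*(-418) + 3/2 = 66880 + 3/2 = 133763/2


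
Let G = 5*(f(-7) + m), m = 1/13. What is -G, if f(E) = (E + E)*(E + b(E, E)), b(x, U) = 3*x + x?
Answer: -31855/13 ≈ -2450.4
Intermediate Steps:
b(x, U) = 4*x
f(E) = 10*E² (f(E) = (E + E)*(E + 4*E) = (2*E)*(5*E) = 10*E²)
m = 1/13 ≈ 0.076923
G = 31855/13 (G = 5*(10*(-7)² + 1/13) = 5*(10*49 + 1/13) = 5*(490 + 1/13) = 5*(6371/13) = 31855/13 ≈ 2450.4)
-G = -1*31855/13 = -31855/13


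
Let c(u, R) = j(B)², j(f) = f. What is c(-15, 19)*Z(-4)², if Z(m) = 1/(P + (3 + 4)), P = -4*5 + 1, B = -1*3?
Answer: 1/16 ≈ 0.062500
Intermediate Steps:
B = -3
P = -19 (P = -20 + 1 = -19)
Z(m) = -1/12 (Z(m) = 1/(-19 + (3 + 4)) = 1/(-19 + 7) = 1/(-12) = -1/12)
c(u, R) = 9 (c(u, R) = (-3)² = 9)
c(-15, 19)*Z(-4)² = 9*(-1/12)² = 9*(1/144) = 1/16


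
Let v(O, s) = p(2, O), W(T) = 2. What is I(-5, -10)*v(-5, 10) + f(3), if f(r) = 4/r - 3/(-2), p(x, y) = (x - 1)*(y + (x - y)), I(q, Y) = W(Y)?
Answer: 41/6 ≈ 6.8333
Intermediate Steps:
I(q, Y) = 2
p(x, y) = x*(-1 + x) (p(x, y) = (-1 + x)*x = x*(-1 + x))
v(O, s) = 2 (v(O, s) = 2*(-1 + 2) = 2*1 = 2)
f(r) = 3/2 + 4/r (f(r) = 4/r - 3*(-½) = 4/r + 3/2 = 3/2 + 4/r)
I(-5, -10)*v(-5, 10) + f(3) = 2*2 + (3/2 + 4/3) = 4 + (3/2 + 4*(⅓)) = 4 + (3/2 + 4/3) = 4 + 17/6 = 41/6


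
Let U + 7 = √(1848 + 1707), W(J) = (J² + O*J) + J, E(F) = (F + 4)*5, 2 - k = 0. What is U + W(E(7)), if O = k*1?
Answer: 3183 + 3*√395 ≈ 3242.6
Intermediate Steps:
k = 2 (k = 2 - 1*0 = 2 + 0 = 2)
E(F) = 20 + 5*F (E(F) = (4 + F)*5 = 20 + 5*F)
O = 2 (O = 2*1 = 2)
W(J) = J² + 3*J (W(J) = (J² + 2*J) + J = J² + 3*J)
U = -7 + 3*√395 (U = -7 + √(1848 + 1707) = -7 + √3555 = -7 + 3*√395 ≈ 52.624)
U + W(E(7)) = (-7 + 3*√395) + (20 + 5*7)*(3 + (20 + 5*7)) = (-7 + 3*√395) + (20 + 35)*(3 + (20 + 35)) = (-7 + 3*√395) + 55*(3 + 55) = (-7 + 3*√395) + 55*58 = (-7 + 3*√395) + 3190 = 3183 + 3*√395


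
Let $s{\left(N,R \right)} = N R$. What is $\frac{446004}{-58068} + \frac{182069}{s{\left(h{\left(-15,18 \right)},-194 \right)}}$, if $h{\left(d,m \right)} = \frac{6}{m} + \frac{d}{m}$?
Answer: $\frac{3015212}{1613} \approx 1869.3$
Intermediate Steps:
$\frac{446004}{-58068} + \frac{182069}{s{\left(h{\left(-15,18 \right)},-194 \right)}} = \frac{446004}{-58068} + \frac{182069}{\frac{6 - 15}{18} \left(-194\right)} = 446004 \left(- \frac{1}{58068}\right) + \frac{182069}{\frac{1}{18} \left(-9\right) \left(-194\right)} = - \frac{12389}{1613} + \frac{182069}{\left(- \frac{1}{2}\right) \left(-194\right)} = - \frac{12389}{1613} + \frac{182069}{97} = - \frac{12389}{1613} + 182069 \cdot \frac{1}{97} = - \frac{12389}{1613} + 1877 = \frac{3015212}{1613}$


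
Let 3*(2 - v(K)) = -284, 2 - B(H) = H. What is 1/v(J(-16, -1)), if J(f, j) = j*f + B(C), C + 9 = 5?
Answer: 3/290 ≈ 0.010345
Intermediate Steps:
C = -4 (C = -9 + 5 = -4)
B(H) = 2 - H
J(f, j) = 6 + f*j (J(f, j) = j*f + (2 - 1*(-4)) = f*j + (2 + 4) = f*j + 6 = 6 + f*j)
v(K) = 290/3 (v(K) = 2 - 1/3*(-284) = 2 + 284/3 = 290/3)
1/v(J(-16, -1)) = 1/(290/3) = 3/290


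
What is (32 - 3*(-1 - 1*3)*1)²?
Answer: 1936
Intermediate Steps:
(32 - 3*(-1 - 1*3)*1)² = (32 - 3*(-1 - 3)*1)² = (32 - 3*(-4)*1)² = (32 + 12*1)² = (32 + 12)² = 44² = 1936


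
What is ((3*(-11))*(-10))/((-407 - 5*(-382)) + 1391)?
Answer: 165/1447 ≈ 0.11403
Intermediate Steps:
((3*(-11))*(-10))/((-407 - 5*(-382)) + 1391) = (-33*(-10))/((-407 + 1910) + 1391) = 330/(1503 + 1391) = 330/2894 = 330*(1/2894) = 165/1447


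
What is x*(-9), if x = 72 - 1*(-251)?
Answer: -2907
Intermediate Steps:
x = 323 (x = 72 + 251 = 323)
x*(-9) = 323*(-9) = -2907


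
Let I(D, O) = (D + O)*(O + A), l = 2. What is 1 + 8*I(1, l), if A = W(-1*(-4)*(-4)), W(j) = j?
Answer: -335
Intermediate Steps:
A = -16 (A = -1*(-4)*(-4) = 4*(-4) = -16)
I(D, O) = (-16 + O)*(D + O) (I(D, O) = (D + O)*(O - 16) = (D + O)*(-16 + O) = (-16 + O)*(D + O))
1 + 8*I(1, l) = 1 + 8*(2² - 16*1 - 16*2 + 1*2) = 1 + 8*(4 - 16 - 32 + 2) = 1 + 8*(-42) = 1 - 336 = -335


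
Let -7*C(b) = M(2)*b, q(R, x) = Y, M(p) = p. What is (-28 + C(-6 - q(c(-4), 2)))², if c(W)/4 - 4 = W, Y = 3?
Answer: 31684/49 ≈ 646.61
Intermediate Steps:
c(W) = 16 + 4*W
q(R, x) = 3
C(b) = -2*b/7
(-28 + C(-6 - q(c(-4), 2)))² = (-28 - 2*(-6 - 1*3)/7)² = (-28 - 2*(-6 - 3)/7)² = (-28 - 2/7*(-9))² = (-28 + 18/7)² = (-178/7)² = 31684/49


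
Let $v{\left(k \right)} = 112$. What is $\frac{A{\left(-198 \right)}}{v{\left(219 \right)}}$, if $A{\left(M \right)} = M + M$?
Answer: $- \frac{99}{28} \approx -3.5357$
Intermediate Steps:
$A{\left(M \right)} = 2 M$
$\frac{A{\left(-198 \right)}}{v{\left(219 \right)}} = \frac{2 \left(-198\right)}{112} = \left(-396\right) \frac{1}{112} = - \frac{99}{28}$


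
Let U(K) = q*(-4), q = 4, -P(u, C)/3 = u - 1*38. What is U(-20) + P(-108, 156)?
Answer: 422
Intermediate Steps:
P(u, C) = 114 - 3*u (P(u, C) = -3*(u - 1*38) = -3*(u - 38) = -3*(-38 + u) = 114 - 3*u)
U(K) = -16 (U(K) = 4*(-4) = -16)
U(-20) + P(-108, 156) = -16 + (114 - 3*(-108)) = -16 + (114 + 324) = -16 + 438 = 422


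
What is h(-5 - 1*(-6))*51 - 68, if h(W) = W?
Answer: -17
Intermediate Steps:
h(-5 - 1*(-6))*51 - 68 = (-5 - 1*(-6))*51 - 68 = (-5 + 6)*51 - 68 = 1*51 - 68 = 51 - 68 = -17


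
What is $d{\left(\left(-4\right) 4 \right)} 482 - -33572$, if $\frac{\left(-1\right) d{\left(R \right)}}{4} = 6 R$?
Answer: $218660$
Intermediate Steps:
$d{\left(R \right)} = - 24 R$ ($d{\left(R \right)} = - 4 \cdot 6 R = - 24 R$)
$d{\left(\left(-4\right) 4 \right)} 482 - -33572 = - 24 \left(\left(-4\right) 4\right) 482 - -33572 = \left(-24\right) \left(-16\right) 482 + 33572 = 384 \cdot 482 + 33572 = 185088 + 33572 = 218660$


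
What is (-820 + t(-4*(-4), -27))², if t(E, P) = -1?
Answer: 674041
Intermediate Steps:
(-820 + t(-4*(-4), -27))² = (-820 - 1)² = (-821)² = 674041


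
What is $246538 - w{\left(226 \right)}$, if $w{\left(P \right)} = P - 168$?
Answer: $246480$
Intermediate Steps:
$w{\left(P \right)} = -168 + P$ ($w{\left(P \right)} = P - 168 = -168 + P$)
$246538 - w{\left(226 \right)} = 246538 - \left(-168 + 226\right) = 246538 - 58 = 246480$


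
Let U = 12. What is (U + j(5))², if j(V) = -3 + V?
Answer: 196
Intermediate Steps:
(U + j(5))² = (12 + (-3 + 5))² = (12 + 2)² = 14² = 196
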